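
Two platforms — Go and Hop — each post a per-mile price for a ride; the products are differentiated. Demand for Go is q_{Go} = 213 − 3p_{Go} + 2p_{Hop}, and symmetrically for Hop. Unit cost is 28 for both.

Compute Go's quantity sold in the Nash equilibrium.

138.75

Go's profit: π = (p_{Go} − 28)(213 − 3p_{Go} + 2p_{Hop}).
∂π/∂p_{Go} = 297 − 6p_{Go} + 2p_{Hop} = 0 ⇒ p_{Go} = 49.5 + (1/3)p_{Hop}.
Setting p_{Go} = p_{Hop} in the reaction function: p_{Go} = 49.5 + (1/3)p_{Go}, so p_{Go} = 49.5 / (2/3) = 74.25.
q_{Go} = 213 − 3·74.25 + 2·74.25 = 138.75.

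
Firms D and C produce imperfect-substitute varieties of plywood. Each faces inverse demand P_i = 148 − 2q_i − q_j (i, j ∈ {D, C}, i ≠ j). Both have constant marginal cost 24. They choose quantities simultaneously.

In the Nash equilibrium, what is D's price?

Firm D's profit: π = q_D(148 − 2q_D − q_C) − 24q_D.
∂π/∂q_D = 124 − 4q_D − q_C = 0 ⇒ q_D = 31 − 0.25q_C.
Setting q_D = q_C in the reaction function: q_D = 31 − 0.25q_D, so q_D = 31 / 1.25 = 24.8.
P_D = 148 − 2·24.8 − 24.8 = 73.6.

73.6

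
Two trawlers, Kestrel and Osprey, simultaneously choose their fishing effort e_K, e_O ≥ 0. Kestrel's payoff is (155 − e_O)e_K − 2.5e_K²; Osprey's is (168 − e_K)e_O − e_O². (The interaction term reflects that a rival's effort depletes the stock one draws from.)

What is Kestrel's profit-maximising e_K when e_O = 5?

Expanding Kestrel's payoff: 155e_K − e_Oe_K − 2.5e_K².
∂π/∂e_K = 155 − e_O − 5e_K = 0, so e_K = 31 − 0.2e_O.
At e_O = 5: e_K = 31 − 0.2·5 = 30.

30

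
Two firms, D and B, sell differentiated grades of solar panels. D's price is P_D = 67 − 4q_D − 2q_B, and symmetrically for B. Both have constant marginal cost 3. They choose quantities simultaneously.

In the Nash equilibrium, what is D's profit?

Firm D's profit: π = q_D(67 − 4q_D − 2q_B) − 3q_D.
∂π/∂q_D = 64 − 8q_D − 2q_B = 0 ⇒ q_D = 8 − 0.25q_B.
The game is symmetric, so in equilibrium q_B = q_D: the reaction function gives 1.25q_D = 8, hence q_D = 6.4.
P_D = 67 − 4·6.4 − 2·6.4 = 28.6.
Profit = (28.6 − 3)·6.4 = 163.84.

163.84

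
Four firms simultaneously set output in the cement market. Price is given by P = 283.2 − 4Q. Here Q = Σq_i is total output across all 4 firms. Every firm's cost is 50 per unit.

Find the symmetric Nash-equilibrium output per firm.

11.66

A representative firm's profit is π_i = q_i(283.2 − 4Q) − 50q_i, with Q = q_i + Σ_{j≠i} q_j.
First-order condition: 233.2 − 8q_i − 4Σ_{j≠i} q_j = 0.
With identical firms, set every q_j = q: then 233.2 − 8q − 12q = 0, i.e. q = 233.2/20 = 11.66.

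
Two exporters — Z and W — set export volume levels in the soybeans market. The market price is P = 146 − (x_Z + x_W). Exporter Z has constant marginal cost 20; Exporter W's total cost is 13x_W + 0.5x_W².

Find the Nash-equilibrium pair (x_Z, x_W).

49, 28

Exporter Z's profit: π = x_Z(146 − (x_Z + x_W)) − 20x_Z.
∂π/∂x_Z = 126 − 2x_Z − x_W = 0, so x_Z = 63 − 0.5x_W.
For W: ∂π/∂x_W = 133 − 3x_W − x_Z = 0 ⇒ x_W = 133/3 − (1/3)x_Z.
Plugging x_W into Z's best response: x_Z = 63 − 0.5(133/3 − (1/3)x_Z) ⇒ (5/6)x_Z = 245/6, so x_Z = 49.
Then x_W = 133/3 − (1/3)·49 = 28.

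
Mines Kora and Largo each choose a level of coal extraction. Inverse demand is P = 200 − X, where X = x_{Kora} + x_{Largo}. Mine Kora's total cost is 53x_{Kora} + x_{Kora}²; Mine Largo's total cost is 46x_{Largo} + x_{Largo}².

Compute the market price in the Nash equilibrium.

Mine Kora's profit: π = x_{Kora}(200 − (x_{Kora} + x_{Largo})) − 53x_{Kora} − x_{Kora}².
∂π/∂x_{Kora} = 147 − 4x_{Kora} − x_{Largo} = 0, so x_{Kora} = 36.75 − 0.25x_{Largo}.
By the same steps for Largo: x_{Largo} = 38.5 − 0.25x_{Kora}.
Solving the two reaction functions simultaneously: (1 − (−0.25)(−0.25))x_{Kora} = 36.75 − 0.25·38.5, so 0.9375x_{Kora} = 27.125 and x_{Kora} = 434/15.
Then x_{Largo} = 38.5 − 0.25·(434/15) = 469/15.
Equilibrium price: P = 200 − 60.2 = 139.8.

139.8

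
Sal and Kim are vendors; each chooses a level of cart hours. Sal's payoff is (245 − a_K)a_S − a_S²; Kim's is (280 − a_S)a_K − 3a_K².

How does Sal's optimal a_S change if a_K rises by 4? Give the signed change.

-2

Expanding Sal's payoff: 245a_S − a_Ka_S − a_S².
∂π/∂a_S = 245 − a_K − 2a_S = 0, so a_S = 122.5 − 0.5a_K.
The reaction-function slope is −0.5, so a 4-unit rise in a_K moves a_S by −0.5 × 4 = −2. Sal's best response falls — the actions are strategic substitutes.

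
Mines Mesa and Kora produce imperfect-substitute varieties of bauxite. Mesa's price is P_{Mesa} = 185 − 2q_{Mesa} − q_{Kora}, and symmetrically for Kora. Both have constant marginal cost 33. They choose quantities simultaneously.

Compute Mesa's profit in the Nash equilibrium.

Mine Mesa's profit: π = q_{Mesa}(185 − 2q_{Mesa} − q_{Kora}) − 33q_{Mesa}.
∂π/∂q_{Mesa} = 152 − 4q_{Mesa} − q_{Kora} = 0 ⇒ q_{Mesa} = 38 − 0.25q_{Kora}.
Setting q_{Mesa} = q_{Kora} in the reaction function: q_{Mesa} = 38 − 0.25q_{Mesa}, so q_{Mesa} = 38 / 1.25 = 30.4.
P_{Mesa} = 185 − 2·30.4 − 30.4 = 93.8.
Profit = (93.8 − 33)·30.4 = 1848.32.

1848.32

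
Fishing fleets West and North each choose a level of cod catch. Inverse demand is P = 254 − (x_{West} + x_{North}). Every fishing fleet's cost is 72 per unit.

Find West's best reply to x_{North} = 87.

Fishing fleet West's profit: π = x_{West}(254 − (x_{West} + x_{North})) − 72x_{West}.
∂π/∂x_{West} = 182 − 2x_{West} − x_{North} = 0, so x_{West} = 91 − 0.5x_{North}.
At x_{North} = 87: x_{West} = 91 − 0.5·87 = 47.5.

47.5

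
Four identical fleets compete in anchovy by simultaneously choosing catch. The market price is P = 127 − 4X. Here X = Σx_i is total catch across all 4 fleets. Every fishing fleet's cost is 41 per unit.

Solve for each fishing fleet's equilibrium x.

A representative fishing fleet's profit is π_i = x_i(127 − 4X) − 41x_i, with X = x_i + Σ_{j≠i} x_j.
First-order condition: 86 − 8x_i − 4Σ_{j≠i} x_j = 0.
Imposing symmetry (x_j = x for all j) turns Σ_{j≠i} x_j into 3x, so 86 = 20x and x = 4.3.

4.3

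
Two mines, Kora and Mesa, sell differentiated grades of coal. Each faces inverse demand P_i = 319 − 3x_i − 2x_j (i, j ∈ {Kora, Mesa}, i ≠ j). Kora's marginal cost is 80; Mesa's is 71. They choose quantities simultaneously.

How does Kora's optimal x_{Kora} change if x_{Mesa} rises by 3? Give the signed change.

-1

Mine Kora's profit: π = x_{Kora}(319 − 3x_{Kora} − 2x_{Mesa}) − 80x_{Kora}.
∂π/∂x_{Kora} = 239 − 6x_{Kora} − 2x_{Mesa} = 0 ⇒ x_{Kora} = 239/6 − (1/3)x_{Mesa}.
The reaction-function slope is −1/3, so a 3-unit rise in x_{Mesa} moves x_{Kora} by −1/3 × 3 = −1. Kora's best response falls — the actions are strategic substitutes.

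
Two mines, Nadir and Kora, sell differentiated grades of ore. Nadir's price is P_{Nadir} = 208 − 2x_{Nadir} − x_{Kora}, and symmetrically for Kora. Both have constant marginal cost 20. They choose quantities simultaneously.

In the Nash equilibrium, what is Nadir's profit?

2827.52

Mine Nadir's profit: π = x_{Nadir}(208 − 2x_{Nadir} − x_{Kora}) − 20x_{Nadir}.
∂π/∂x_{Nadir} = 188 − 4x_{Nadir} − x_{Kora} = 0 ⇒ x_{Nadir} = 47 − 0.25x_{Kora}.
By symmetry x_{Kora} = x_{Nadir}; substituting into the reaction function, 1.25x_{Nadir} = 47 and x_{Nadir} = 37.6.
P_{Nadir} = 208 − 2·37.6 − 37.6 = 95.2.
Profit = (95.2 − 20)·37.6 = 2827.52.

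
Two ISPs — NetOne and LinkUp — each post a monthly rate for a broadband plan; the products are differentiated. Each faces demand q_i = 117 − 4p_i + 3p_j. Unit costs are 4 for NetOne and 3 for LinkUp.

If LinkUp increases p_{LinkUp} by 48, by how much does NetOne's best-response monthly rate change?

NetOne's profit: π = (p_{NetOne} − 4)(117 − 4p_{NetOne} + 3p_{LinkUp}).
∂π/∂p_{NetOne} = 133 − 8p_{NetOne} + 3p_{LinkUp} = 0 ⇒ p_{NetOne} = 16.625 + 0.375p_{LinkUp}.
The reaction-function slope is 0.375, so a 48-unit rise in p_{LinkUp} moves p_{NetOne} by 0.375 × 48 = 18. NetOne's best response rises — the actions are strategic complements.

18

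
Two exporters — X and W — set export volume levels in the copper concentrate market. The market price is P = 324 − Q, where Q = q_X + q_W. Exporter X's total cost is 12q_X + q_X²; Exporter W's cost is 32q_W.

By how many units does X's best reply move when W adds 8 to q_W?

Exporter X's profit: π = q_X(324 − (q_X + q_W)) − 12q_X − q_X².
∂π/∂q_X = 312 − 4q_X − q_W = 0, so q_X = 78 − 0.25q_W.
The reaction-function slope is −0.25, so an 8-unit rise in q_W moves q_X by −0.25 × 8 = −2. X's best response falls — the actions are strategic substitutes.

-2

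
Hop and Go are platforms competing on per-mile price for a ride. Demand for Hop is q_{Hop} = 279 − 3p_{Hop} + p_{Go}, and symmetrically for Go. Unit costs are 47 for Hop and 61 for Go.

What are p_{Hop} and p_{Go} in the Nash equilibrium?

85.2, 91.2

Hop's profit: π = (p_{Hop} − 47)(279 − 3p_{Hop} + p_{Go}).
∂π/∂p_{Hop} = 420 − 6p_{Hop} + p_{Go} = 0 ⇒ p_{Hop} = 70 + (1/6)p_{Go}.
Similarly p_{Go} = 77 + (1/6)p_{Hop}.
Substituting the second reaction function into the first: p_{Hop} = 70 + (1/6)(77 + (1/6)p_{Hop}), which gives (35/36)p_{Hop} = 497/6 ⇒ p_{Hop} = 85.2.
Then p_{Go} = 77 + (1/6)·85.2 = 91.2.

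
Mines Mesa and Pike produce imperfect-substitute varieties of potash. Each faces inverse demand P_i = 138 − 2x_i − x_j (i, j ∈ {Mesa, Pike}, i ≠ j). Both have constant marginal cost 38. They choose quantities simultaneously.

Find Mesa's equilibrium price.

78

Mine Mesa's profit: π = x_{Mesa}(138 − 2x_{Mesa} − x_{Pike}) − 38x_{Mesa}.
∂π/∂x_{Mesa} = 100 − 4x_{Mesa} − x_{Pike} = 0 ⇒ x_{Mesa} = 25 − 0.25x_{Pike}.
The game is symmetric, so in equilibrium x_{Pike} = x_{Mesa}: the reaction function gives 1.25x_{Mesa} = 25, hence x_{Mesa} = 20.
P_{Mesa} = 138 − 2·20 − 20 = 78.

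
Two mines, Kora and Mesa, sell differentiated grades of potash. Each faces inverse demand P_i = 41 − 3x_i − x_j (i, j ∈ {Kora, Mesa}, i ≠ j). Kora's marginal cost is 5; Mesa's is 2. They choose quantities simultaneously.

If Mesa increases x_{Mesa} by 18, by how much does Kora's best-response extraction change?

Mine Kora's profit: π = x_{Kora}(41 − 3x_{Kora} − x_{Mesa}) − 5x_{Kora}.
∂π/∂x_{Kora} = 36 − 6x_{Kora} − x_{Mesa} = 0 ⇒ x_{Kora} = 6 − (1/6)x_{Mesa}.
The reaction-function slope is −1/6, so an 18-unit rise in x_{Mesa} moves x_{Kora} by −1/6 × 18 = −3. Kora's best response falls — the actions are strategic substitutes.

-3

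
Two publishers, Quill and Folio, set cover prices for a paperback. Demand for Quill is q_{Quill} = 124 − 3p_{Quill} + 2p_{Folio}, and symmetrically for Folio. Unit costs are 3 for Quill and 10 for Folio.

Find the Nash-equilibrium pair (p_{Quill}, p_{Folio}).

34.5625, 37.1875

Quill's profit: π = (p_{Quill} − 3)(124 − 3p_{Quill} + 2p_{Folio}).
∂π/∂p_{Quill} = 133 − 6p_{Quill} + 2p_{Folio} = 0 ⇒ p_{Quill} = 133/6 + (1/3)p_{Folio}.
Similarly p_{Folio} = 77/3 + (1/3)p_{Quill}.
Solving the two reaction functions simultaneously: (1 − (1/3)(1/3))p_{Quill} = 133/6 + (1/3)·(77/3), so (8/9)p_{Quill} = 553/18 and p_{Quill} = 34.5625.
Then p_{Folio} = 77/3 + (1/3)·34.5625 = 37.1875.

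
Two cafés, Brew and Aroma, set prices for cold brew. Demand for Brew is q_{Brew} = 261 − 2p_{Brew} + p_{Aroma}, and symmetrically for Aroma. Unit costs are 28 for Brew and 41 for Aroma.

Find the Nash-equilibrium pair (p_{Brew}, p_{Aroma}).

107.4, 112.6

Brew's profit: π = (p_{Brew} − 28)(261 − 2p_{Brew} + p_{Aroma}).
∂π/∂p_{Brew} = 317 − 4p_{Brew} + p_{Aroma} = 0 ⇒ p_{Brew} = 79.25 + 0.25p_{Aroma}.
Similarly p_{Aroma} = 85.75 + 0.25p_{Brew}.
Plugging p_{Aroma} into Brew's best response: p_{Brew} = 79.25 + 0.25(85.75 + 0.25p_{Brew}) ⇒ 0.9375p_{Brew} = 100.6875, so p_{Brew} = 107.4.
Then p_{Aroma} = 85.75 + 0.25·107.4 = 112.6.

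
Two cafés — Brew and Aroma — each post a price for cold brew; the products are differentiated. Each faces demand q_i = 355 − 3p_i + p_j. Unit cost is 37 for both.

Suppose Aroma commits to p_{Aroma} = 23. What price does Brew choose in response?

81.5

Brew's profit: π = (p_{Brew} − 37)(355 − 3p_{Brew} + p_{Aroma}).
∂π/∂p_{Brew} = 466 − 6p_{Brew} + p_{Aroma} = 0 ⇒ p_{Brew} = 233/3 + (1/6)p_{Aroma}.
At p_{Aroma} = 23: p_{Brew} = 233/3 + (1/6)·23 = 81.5.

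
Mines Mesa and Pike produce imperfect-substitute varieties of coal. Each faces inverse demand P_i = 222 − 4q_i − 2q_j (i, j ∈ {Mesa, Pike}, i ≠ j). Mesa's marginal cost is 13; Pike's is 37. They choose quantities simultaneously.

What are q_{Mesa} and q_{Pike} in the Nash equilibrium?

21.7, 17.7

Mine Mesa's profit: π = q_{Mesa}(222 − 4q_{Mesa} − 2q_{Pike}) − 13q_{Mesa}.
∂π/∂q_{Mesa} = 209 − 8q_{Mesa} − 2q_{Pike} = 0 ⇒ q_{Mesa} = 26.125 − 0.25q_{Pike}.
Similarly q_{Pike} = 23.125 − 0.25q_{Mesa}.
Substituting the second reaction function into the first: q_{Mesa} = 26.125 − 0.25(23.125 − 0.25q_{Mesa}), which gives 0.9375q_{Mesa} = 651/32 ⇒ q_{Mesa} = 21.7.
Then q_{Pike} = 23.125 − 0.25·21.7 = 17.7.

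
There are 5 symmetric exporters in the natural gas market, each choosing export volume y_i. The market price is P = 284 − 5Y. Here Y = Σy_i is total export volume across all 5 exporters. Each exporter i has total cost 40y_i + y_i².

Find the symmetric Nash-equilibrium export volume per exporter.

A representative exporter's profit is π_i = y_i(284 − 5Y) − 40y_i − y_i², with Y = y_i + Σ_{j≠i} y_j.
First-order condition: 244 − 12y_i − 5Σ_{j≠i} y_j = 0.
With identical exporters, set every y_j = y: then 244 − 12y − 20y = 0, i.e. y = 244/32 = 7.625.

7.625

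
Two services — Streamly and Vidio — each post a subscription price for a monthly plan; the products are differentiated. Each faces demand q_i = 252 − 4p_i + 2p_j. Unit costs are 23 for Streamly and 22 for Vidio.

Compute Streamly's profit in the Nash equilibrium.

Streamly's profit: π = (p_{Streamly} − 23)(252 − 4p_{Streamly} + 2p_{Vidio}).
∂π/∂p_{Streamly} = 344 − 8p_{Streamly} + 2p_{Vidio} = 0 ⇒ p_{Streamly} = 43 + 0.25p_{Vidio}.
Similarly p_{Vidio} = 42.5 + 0.25p_{Streamly}.
Solving the two reaction functions simultaneously: (1 − (0.25)(0.25))p_{Streamly} = 43 + 0.25·42.5, so 0.9375p_{Streamly} = 53.625 and p_{Streamly} = 57.2.
Then p_{Vidio} = 42.5 + 0.25·57.2 = 56.8.
q_{Streamly} = 252 − 4·57.2 + 2·56.8 = 136.8.
Profit = (57.2 − 23)·136.8 = 4678.56.

4678.56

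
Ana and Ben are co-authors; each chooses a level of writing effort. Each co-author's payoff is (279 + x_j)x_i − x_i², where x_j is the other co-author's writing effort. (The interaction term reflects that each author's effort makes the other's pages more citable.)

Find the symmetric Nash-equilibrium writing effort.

279

Ana's payoff is (279 + x_B)x_A − x_A².
∂π/∂x_A = 279 + x_B − 2x_A = 0, so x_A = 139.5 + 0.5x_B.
The game is symmetric, so in equilibrium x_B = x_A: the reaction function gives 0.5x_A = 139.5, hence x_A = 279.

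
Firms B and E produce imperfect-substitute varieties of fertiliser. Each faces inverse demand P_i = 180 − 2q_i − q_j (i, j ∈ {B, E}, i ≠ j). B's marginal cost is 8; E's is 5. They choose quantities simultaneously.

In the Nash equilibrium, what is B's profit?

2339.28

Firm B's profit: π = q_B(180 − 2q_B − q_E) − 8q_B.
∂π/∂q_B = 172 − 4q_B − q_E = 0 ⇒ q_B = 43 − 0.25q_E.
Similarly q_E = 43.75 − 0.25q_B.
Solving the two reaction functions simultaneously: (1 − (−0.25)(−0.25))q_B = 43 − 0.25·43.75, so 0.9375q_B = 32.0625 and q_B = 34.2.
Then q_E = 43.75 − 0.25·34.2 = 35.2.
P_B = 180 − 2·34.2 − 35.2 = 76.4.
Profit = (76.4 − 8)·34.2 = 2339.28.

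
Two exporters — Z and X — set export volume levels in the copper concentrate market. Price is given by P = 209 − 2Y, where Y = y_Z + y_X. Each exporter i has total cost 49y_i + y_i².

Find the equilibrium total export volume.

40

Exporter Z's profit: π = y_Z(209 − 2(y_Z + y_X)) − 49y_Z − y_Z².
∂π/∂y_Z = 160 − 6y_Z − 2y_X = 0, so y_Z = 80/3 − (1/3)y_X.
Setting y_Z = y_X in the reaction function: y_Z = 80/3 − (1/3)y_Z, so y_Z = (80/3) / (4/3) = 20.
Total export volume: 20 + 20 = 40.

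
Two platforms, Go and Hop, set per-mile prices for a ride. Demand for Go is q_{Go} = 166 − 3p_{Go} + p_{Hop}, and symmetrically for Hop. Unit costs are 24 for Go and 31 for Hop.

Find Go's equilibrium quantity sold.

72.6

Go's profit: π = (p_{Go} − 24)(166 − 3p_{Go} + p_{Hop}).
∂π/∂p_{Go} = 238 − 6p_{Go} + p_{Hop} = 0 ⇒ p_{Go} = 119/3 + (1/6)p_{Hop}.
Similarly p_{Hop} = 259/6 + (1/6)p_{Go}.
Substituting the second reaction function into the first: p_{Go} = 119/3 + (1/6)(259/6 + (1/6)p_{Go}), which gives (35/36)p_{Go} = 1687/36 ⇒ p_{Go} = 48.2.
Then p_{Hop} = 259/6 + (1/6)·48.2 = 51.2.
q_{Go} = 166 − 3·48.2 + 51.2 = 72.6.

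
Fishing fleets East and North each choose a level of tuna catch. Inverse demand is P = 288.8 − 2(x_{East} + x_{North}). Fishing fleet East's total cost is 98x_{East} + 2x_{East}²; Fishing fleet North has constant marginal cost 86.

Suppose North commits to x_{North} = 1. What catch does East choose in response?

23.6

Fishing fleet East's profit: π = x_{East}(288.8 − 2(x_{East} + x_{North})) − 98x_{East} − 2x_{East}².
∂π/∂x_{East} = 190.8 − 8x_{East} − 2x_{North} = 0, so x_{East} = 23.85 − 0.25x_{North}.
At x_{North} = 1: x_{East} = 23.85 − 0.25·1 = 23.6.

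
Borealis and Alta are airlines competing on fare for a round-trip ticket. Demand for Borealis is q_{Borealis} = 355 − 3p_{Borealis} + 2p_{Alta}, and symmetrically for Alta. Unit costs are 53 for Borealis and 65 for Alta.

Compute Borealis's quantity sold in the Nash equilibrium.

Borealis's profit: π = (p_{Borealis} − 53)(355 − 3p_{Borealis} + 2p_{Alta}).
∂π/∂p_{Borealis} = 514 − 6p_{Borealis} + 2p_{Alta} = 0 ⇒ p_{Borealis} = 257/3 + (1/3)p_{Alta}.
Similarly p_{Alta} = 275/3 + (1/3)p_{Borealis}.
Solving the two reaction functions simultaneously: (1 − (1/3)(1/3))p_{Borealis} = 257/3 + (1/3)·(275/3), so (8/9)p_{Borealis} = 1046/9 and p_{Borealis} = 130.75.
Then p_{Alta} = 275/3 + (1/3)·130.75 = 135.25.
q_{Borealis} = 355 − 3·130.75 + 2·135.25 = 233.25.

233.25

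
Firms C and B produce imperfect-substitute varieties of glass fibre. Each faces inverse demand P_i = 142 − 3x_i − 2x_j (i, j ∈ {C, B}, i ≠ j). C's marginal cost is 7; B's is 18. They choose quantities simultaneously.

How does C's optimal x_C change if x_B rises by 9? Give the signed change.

-3

Firm C's profit: π = x_C(142 − 3x_C − 2x_B) − 7x_C.
∂π/∂x_C = 135 − 6x_C − 2x_B = 0 ⇒ x_C = 22.5 − (1/3)x_B.
The reaction-function slope is −1/3, so a 9-unit rise in x_B moves x_C by −1/3 × 9 = −3. C's best response falls — the actions are strategic substitutes.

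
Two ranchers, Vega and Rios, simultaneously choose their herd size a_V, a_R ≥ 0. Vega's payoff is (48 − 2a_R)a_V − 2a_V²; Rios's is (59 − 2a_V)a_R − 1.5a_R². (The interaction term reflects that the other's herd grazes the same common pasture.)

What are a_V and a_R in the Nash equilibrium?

Expanding Vega's payoff: 48a_V − 2a_Ra_V − 2a_V².
∂π/∂a_V = 48 − 2a_R − 4a_V = 0, so a_V = 12 − 0.5a_R.
Likewise for Rios: a_R = 59/3 − (2/3)a_V.
Substituting the second reaction function into the first: a_V = 12 − 0.5(59/3 − (2/3)a_V), which gives (2/3)a_V = 13/6 ⇒ a_V = 3.25.
Then a_R = 59/3 − (2/3)·3.25 = 17.5.

3.25, 17.5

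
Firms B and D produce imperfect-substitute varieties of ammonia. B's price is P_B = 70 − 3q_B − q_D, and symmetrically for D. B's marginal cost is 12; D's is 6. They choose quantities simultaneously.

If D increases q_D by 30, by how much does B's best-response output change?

-5

Firm B's profit: π = q_B(70 − 3q_B − q_D) − 12q_B.
∂π/∂q_B = 58 − 6q_B − q_D = 0 ⇒ q_B = 29/3 − (1/6)q_D.
The reaction-function slope is −1/6, so a 30-unit rise in q_D moves q_B by −1/6 × 30 = −5. B's best response falls — the actions are strategic substitutes.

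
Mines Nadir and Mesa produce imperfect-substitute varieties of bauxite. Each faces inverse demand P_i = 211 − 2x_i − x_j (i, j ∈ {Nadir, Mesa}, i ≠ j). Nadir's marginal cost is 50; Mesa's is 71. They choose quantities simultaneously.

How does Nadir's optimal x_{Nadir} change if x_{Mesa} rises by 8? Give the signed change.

Mine Nadir's profit: π = x_{Nadir}(211 − 2x_{Nadir} − x_{Mesa}) − 50x_{Nadir}.
∂π/∂x_{Nadir} = 161 − 4x_{Nadir} − x_{Mesa} = 0 ⇒ x_{Nadir} = 40.25 − 0.25x_{Mesa}.
The reaction-function slope is −0.25, so an 8-unit rise in x_{Mesa} moves x_{Nadir} by −0.25 × 8 = −2. Nadir's best response falls — the actions are strategic substitutes.

-2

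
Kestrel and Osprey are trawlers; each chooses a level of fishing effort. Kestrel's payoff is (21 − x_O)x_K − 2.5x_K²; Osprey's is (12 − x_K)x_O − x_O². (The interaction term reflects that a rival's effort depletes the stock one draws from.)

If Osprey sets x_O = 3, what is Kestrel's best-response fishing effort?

Expanding Kestrel's payoff: 21x_K − x_Ox_K − 2.5x_K².
∂π/∂x_K = 21 − x_O − 5x_K = 0, so x_K = 4.2 − 0.2x_O.
At x_O = 3: x_K = 4.2 − 0.2·3 = 3.6.

3.6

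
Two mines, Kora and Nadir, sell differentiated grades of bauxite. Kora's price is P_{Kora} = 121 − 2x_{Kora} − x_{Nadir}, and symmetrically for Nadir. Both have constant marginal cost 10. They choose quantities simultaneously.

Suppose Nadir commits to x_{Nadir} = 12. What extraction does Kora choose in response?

24.75

Mine Kora's profit: π = x_{Kora}(121 − 2x_{Kora} − x_{Nadir}) − 10x_{Kora}.
∂π/∂x_{Kora} = 111 − 4x_{Kora} − x_{Nadir} = 0 ⇒ x_{Kora} = 27.75 − 0.25x_{Nadir}.
At x_{Nadir} = 12: x_{Kora} = 27.75 − 0.25·12 = 24.75.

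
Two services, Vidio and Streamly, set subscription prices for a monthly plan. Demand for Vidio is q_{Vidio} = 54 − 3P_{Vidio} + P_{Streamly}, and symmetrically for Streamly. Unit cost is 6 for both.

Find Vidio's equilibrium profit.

Vidio's profit: π = (P_{Vidio} − 6)(54 − 3P_{Vidio} + P_{Streamly}).
∂π/∂P_{Vidio} = 72 − 6P_{Vidio} + P_{Streamly} = 0 ⇒ P_{Vidio} = 12 + (1/6)P_{Streamly}.
By symmetry P_{Streamly} = P_{Vidio}; substituting into the reaction function, (5/6)P_{Vidio} = 12 and P_{Vidio} = 14.4.
q_{Vidio} = 54 − 3·14.4 + 14.4 = 25.2.
Profit = (14.4 − 6)·25.2 = 211.68.

211.68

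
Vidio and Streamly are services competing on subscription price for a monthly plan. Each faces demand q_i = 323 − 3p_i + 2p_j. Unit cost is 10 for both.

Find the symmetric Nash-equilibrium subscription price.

88.25

Vidio's profit: π = (p_{Vidio} − 10)(323 − 3p_{Vidio} + 2p_{Streamly}).
∂π/∂p_{Vidio} = 353 − 6p_{Vidio} + 2p_{Streamly} = 0 ⇒ p_{Vidio} = 353/6 + (1/3)p_{Streamly}.
By symmetry p_{Streamly} = p_{Vidio}; substituting into the reaction function, (2/3)p_{Vidio} = 353/6 and p_{Vidio} = 88.25.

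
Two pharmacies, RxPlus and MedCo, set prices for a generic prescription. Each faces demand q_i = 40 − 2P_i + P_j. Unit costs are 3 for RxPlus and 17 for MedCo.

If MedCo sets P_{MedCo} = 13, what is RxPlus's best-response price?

14.75

RxPlus's profit: π = (P_{RxPlus} − 3)(40 − 2P_{RxPlus} + P_{MedCo}).
∂π/∂P_{RxPlus} = 46 − 4P_{RxPlus} + P_{MedCo} = 0 ⇒ P_{RxPlus} = 11.5 + 0.25P_{MedCo}.
At P_{MedCo} = 13: P_{RxPlus} = 11.5 + 0.25·13 = 14.75.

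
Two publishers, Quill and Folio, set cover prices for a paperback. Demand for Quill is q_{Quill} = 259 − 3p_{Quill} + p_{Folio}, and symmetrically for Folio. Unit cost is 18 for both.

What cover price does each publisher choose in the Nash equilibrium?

Quill's profit: π = (p_{Quill} − 18)(259 − 3p_{Quill} + p_{Folio}).
∂π/∂p_{Quill} = 313 − 6p_{Quill} + p_{Folio} = 0 ⇒ p_{Quill} = 313/6 + (1/6)p_{Folio}.
Setting p_{Quill} = p_{Folio} in the reaction function: p_{Quill} = 313/6 + (1/6)p_{Quill}, so p_{Quill} = (313/6) / (5/6) = 62.6.

62.6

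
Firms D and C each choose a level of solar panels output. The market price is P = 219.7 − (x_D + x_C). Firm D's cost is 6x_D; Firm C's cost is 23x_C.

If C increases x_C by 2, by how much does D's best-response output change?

-1

Firm D's profit: π = x_D(219.7 − (x_D + x_C)) − 6x_D.
∂π/∂x_D = 213.7 − 2x_D − x_C = 0, so x_D = 106.85 − 0.5x_C.
The reaction-function slope is −0.5, so a 2-unit rise in x_C moves x_D by −0.5 × 2 = −1. D's best response falls — the actions are strategic substitutes.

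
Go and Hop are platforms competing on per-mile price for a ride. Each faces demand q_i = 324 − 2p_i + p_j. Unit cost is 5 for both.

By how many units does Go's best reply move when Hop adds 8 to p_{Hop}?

2

Go's profit: π = (p_{Go} − 5)(324 − 2p_{Go} + p_{Hop}).
∂π/∂p_{Go} = 334 − 4p_{Go} + p_{Hop} = 0 ⇒ p_{Go} = 83.5 + 0.25p_{Hop}.
The reaction-function slope is 0.25, so an 8-unit rise in p_{Hop} moves p_{Go} by 0.25 × 8 = 2. Go's best response rises — the actions are strategic complements.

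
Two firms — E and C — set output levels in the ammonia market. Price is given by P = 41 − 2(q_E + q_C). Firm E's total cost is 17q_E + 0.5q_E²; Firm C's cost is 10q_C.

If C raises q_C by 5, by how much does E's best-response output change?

Firm E's profit: π = q_E(41 − 2(q_E + q_C)) − 17q_E − 0.5q_E².
∂π/∂q_E = 24 − 5q_E − 2q_C = 0, so q_E = 4.8 − 0.4q_C.
The reaction-function slope is −0.4, so a 5-unit rise in q_C moves q_E by −0.4 × 5 = −2. E's best response falls — the actions are strategic substitutes.

-2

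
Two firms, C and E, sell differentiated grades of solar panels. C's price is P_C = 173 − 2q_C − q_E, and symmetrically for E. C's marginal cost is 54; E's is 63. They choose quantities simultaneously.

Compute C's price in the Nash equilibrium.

Firm C's profit: π = q_C(173 − 2q_C − q_E) − 54q_C.
∂π/∂q_C = 119 − 4q_C − q_E = 0 ⇒ q_C = 29.75 − 0.25q_E.
Similarly q_E = 27.5 − 0.25q_C.
Plugging q_E into C's best response: q_C = 29.75 − 0.25(27.5 − 0.25q_C) ⇒ 0.9375q_C = 22.875, so q_C = 24.4.
Then q_E = 27.5 − 0.25·24.4 = 21.4.
P_C = 173 − 2·24.4 − 21.4 = 102.8.

102.8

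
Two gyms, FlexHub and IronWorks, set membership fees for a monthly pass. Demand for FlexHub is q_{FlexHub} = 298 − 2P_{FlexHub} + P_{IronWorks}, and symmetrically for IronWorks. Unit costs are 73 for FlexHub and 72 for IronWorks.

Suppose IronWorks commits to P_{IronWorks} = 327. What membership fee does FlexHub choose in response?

FlexHub's profit: π = (P_{FlexHub} − 73)(298 − 2P_{FlexHub} + P_{IronWorks}).
∂π/∂P_{FlexHub} = 444 − 4P_{FlexHub} + P_{IronWorks} = 0 ⇒ P_{FlexHub} = 111 + 0.25P_{IronWorks}.
At P_{IronWorks} = 327: P_{FlexHub} = 111 + 0.25·327 = 192.75.

192.75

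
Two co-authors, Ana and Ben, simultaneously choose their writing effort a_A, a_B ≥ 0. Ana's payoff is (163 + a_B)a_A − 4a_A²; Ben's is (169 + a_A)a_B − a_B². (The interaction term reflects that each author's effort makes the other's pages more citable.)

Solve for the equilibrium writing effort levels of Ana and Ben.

Expanding Ana's payoff: 163a_A + a_Ba_A − 4a_A².
∂π/∂a_A = 163 + a_B − 8a_A = 0, so a_A = 20.375 + 0.125a_B.
Likewise for Ben: a_B = 84.5 + 0.5a_A.
Solving the two reaction functions simultaneously: (1 − (0.125)(0.5))a_A = 20.375 + 0.125·84.5, so 0.9375a_A = 30.9375 and a_A = 33.
Then a_B = 84.5 + 0.5·33 = 101.

33, 101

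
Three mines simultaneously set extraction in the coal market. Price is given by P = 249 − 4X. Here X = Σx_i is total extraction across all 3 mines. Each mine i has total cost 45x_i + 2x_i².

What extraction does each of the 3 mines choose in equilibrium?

10.2

A representative mine's profit is π_i = x_i(249 − 4X) − 45x_i − 2x_i², with X = x_i + Σ_{j≠i} x_j.
First-order condition: 204 − 12x_i − 4Σ_{j≠i} x_j = 0.
Imposing symmetry (x_j = x for all j) turns Σ_{j≠i} x_j into 2x, so 204 = 20x and x = 10.2.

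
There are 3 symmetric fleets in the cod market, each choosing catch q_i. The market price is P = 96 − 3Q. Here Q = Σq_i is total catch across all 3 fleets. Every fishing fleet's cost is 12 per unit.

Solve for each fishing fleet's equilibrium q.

7

A representative fishing fleet's profit is π_i = q_i(96 − 3Q) − 12q_i, with Q = q_i + Σ_{j≠i} q_j.
First-order condition: 84 − 6q_i − 3Σ_{j≠i} q_j = 0.
In a symmetric equilibrium every fishing fleet chooses the same q, so Σ_{j≠i} q_j = 2q. The condition becomes 84 − 12q = 0, giving q = 84/12 = 7.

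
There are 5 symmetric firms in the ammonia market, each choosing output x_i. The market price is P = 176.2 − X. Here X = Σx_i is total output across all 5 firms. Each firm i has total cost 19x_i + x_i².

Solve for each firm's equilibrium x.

A representative firm's profit is π_i = x_i(176.2 − X) − 19x_i − x_i², with X = x_i + Σ_{j≠i} x_j.
First-order condition: 157.2 − 4x_i − Σ_{j≠i} x_j = 0.
With identical firms, set every x_j = x: then 157.2 − 4x − 4x = 0, i.e. x = 157.2/8 = 19.65.

19.65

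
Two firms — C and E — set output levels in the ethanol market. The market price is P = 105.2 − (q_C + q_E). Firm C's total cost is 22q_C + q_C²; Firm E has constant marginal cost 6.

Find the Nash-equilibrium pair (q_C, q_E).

9.6, 44.8

Firm C's profit: π = q_C(105.2 − (q_C + q_E)) − 22q_C − q_C².
∂π/∂q_C = 83.2 − 4q_C − q_E = 0, so q_C = 20.8 − 0.25q_E.
For E: ∂π/∂q_E = 99.2 − 2q_E − q_C = 0 ⇒ q_E = 49.6 − 0.5q_C.
Solving the two reaction functions simultaneously: (1 − (−0.25)(−0.5))q_C = 20.8 − 0.25·49.6, so 0.875q_C = 8.4 and q_C = 9.6.
Then q_E = 49.6 − 0.5·9.6 = 44.8.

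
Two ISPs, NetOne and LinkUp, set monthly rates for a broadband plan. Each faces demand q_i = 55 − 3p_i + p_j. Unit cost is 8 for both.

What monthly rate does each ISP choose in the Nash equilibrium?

NetOne's profit: π = (p_{NetOne} − 8)(55 − 3p_{NetOne} + p_{LinkUp}).
∂π/∂p_{NetOne} = 79 − 6p_{NetOne} + p_{LinkUp} = 0 ⇒ p_{NetOne} = 79/6 + (1/6)p_{LinkUp}.
By symmetry p_{LinkUp} = p_{NetOne}; substituting into the reaction function, (5/6)p_{NetOne} = 79/6 and p_{NetOne} = 15.8.

15.8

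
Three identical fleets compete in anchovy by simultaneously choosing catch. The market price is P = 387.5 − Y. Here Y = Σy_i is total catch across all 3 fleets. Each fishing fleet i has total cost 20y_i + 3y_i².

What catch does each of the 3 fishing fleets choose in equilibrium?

A representative fishing fleet's profit is π_i = y_i(387.5 − Y) − 20y_i − 3y_i², with Y = y_i + Σ_{j≠i} y_j.
First-order condition: 367.5 − 8y_i − Σ_{j≠i} y_j = 0.
In a symmetric equilibrium every fishing fleet chooses the same y, so Σ_{j≠i} y_j = 2y. The condition becomes 367.5 − 10y = 0, giving y = 367.5/10 = 36.75.

36.75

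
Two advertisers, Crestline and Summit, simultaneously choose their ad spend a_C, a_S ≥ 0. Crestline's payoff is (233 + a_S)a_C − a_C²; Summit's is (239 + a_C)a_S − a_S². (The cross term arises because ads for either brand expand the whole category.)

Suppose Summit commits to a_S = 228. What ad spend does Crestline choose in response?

230.5

Expanding Crestline's payoff: 233a_C + a_Sa_C − a_C².
∂π/∂a_C = 233 + a_S − 2a_C = 0, so a_C = 116.5 + 0.5a_S.
At a_S = 228: a_C = 116.5 + 0.5·228 = 230.5.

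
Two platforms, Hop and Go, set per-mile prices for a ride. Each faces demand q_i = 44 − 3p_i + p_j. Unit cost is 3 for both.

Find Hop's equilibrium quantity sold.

Hop's profit: π = (p_{Hop} − 3)(44 − 3p_{Hop} + p_{Go}).
∂π/∂p_{Hop} = 53 − 6p_{Hop} + p_{Go} = 0 ⇒ p_{Hop} = 53/6 + (1/6)p_{Go}.
By symmetry p_{Go} = p_{Hop}; substituting into the reaction function, (5/6)p_{Hop} = 53/6 and p_{Hop} = 10.6.
q_{Hop} = 44 − 3·10.6 + 10.6 = 22.8.

22.8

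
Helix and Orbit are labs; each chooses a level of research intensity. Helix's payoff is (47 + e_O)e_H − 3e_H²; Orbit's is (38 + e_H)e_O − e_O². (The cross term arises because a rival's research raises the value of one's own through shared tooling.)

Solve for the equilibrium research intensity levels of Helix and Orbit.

Expanding Helix's payoff: 47e_H + e_Oe_H − 3e_H².
∂π/∂e_H = 47 + e_O − 6e_H = 0, so e_H = 47/6 + (1/6)e_O.
Likewise for Orbit: e_O = 19 + 0.5e_H.
Solving the two reaction functions simultaneously: (1 − (1/6)(0.5))e_H = 47/6 + (1/6)·19, so (11/12)e_H = 11 and e_H = 12.
Then e_O = 19 + 0.5·12 = 25.

12, 25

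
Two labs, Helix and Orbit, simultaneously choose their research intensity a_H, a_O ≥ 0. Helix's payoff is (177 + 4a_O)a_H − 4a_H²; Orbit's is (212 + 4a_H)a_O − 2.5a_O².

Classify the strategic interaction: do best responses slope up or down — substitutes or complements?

Expanding Helix's payoff: 177a_H + 4a_Oa_H − 4a_H².
∂π/∂a_H = 177 + 4a_O − 8a_H = 0, so a_H = 22.125 + 0.5a_O.
The best-response slope da_H/da_O = 0.5 > 0: the reaction function is upward-sloping, so the choices are strategic complements.

strategic complements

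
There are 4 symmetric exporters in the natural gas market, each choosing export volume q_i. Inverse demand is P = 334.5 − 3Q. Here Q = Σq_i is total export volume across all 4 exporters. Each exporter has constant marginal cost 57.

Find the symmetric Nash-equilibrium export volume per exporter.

A representative exporter's profit is π_i = q_i(334.5 − 3Q) − 57q_i, with Q = q_i + Σ_{j≠i} q_j.
First-order condition: 277.5 − 6q_i − 3Σ_{j≠i} q_j = 0.
Imposing symmetry (q_j = q for all j) turns Σ_{j≠i} q_j into 3q, so 277.5 = 15q and q = 18.5.

18.5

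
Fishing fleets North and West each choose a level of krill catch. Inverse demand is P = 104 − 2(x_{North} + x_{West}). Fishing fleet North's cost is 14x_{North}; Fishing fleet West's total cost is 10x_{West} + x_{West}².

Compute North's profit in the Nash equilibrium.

619.52

Fishing fleet North's profit: π = x_{North}(104 − 2(x_{North} + x_{West})) − 14x_{North}.
∂π/∂x_{North} = 90 − 4x_{North} − 2x_{West} = 0, so x_{North} = 22.5 − 0.5x_{West}.
For West: ∂π/∂x_{West} = 94 − 6x_{West} − 2x_{North} = 0 ⇒ x_{West} = 47/3 − (1/3)x_{North}.
Plugging x_{West} into North's best response: x_{North} = 22.5 − 0.5(47/3 − (1/3)x_{North}) ⇒ (5/6)x_{North} = 44/3, so x_{North} = 17.6.
Then x_{West} = 47/3 − (1/3)·17.6 = 9.8.
Price P = 104 − 2·27.4 = 49.2.
North's profit: (49.2 − 14)·17.6 = 619.52.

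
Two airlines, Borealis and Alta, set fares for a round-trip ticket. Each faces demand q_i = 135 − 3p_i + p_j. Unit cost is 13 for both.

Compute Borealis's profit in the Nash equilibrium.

1425.72

Borealis's profit: π = (p_{Borealis} − 13)(135 − 3p_{Borealis} + p_{Alta}).
∂π/∂p_{Borealis} = 174 − 6p_{Borealis} + p_{Alta} = 0 ⇒ p_{Borealis} = 29 + (1/6)p_{Alta}.
By symmetry p_{Alta} = p_{Borealis}; substituting into the reaction function, (5/6)p_{Borealis} = 29 and p_{Borealis} = 34.8.
q_{Borealis} = 135 − 3·34.8 + 34.8 = 65.4.
Profit = (34.8 − 13)·65.4 = 1425.72.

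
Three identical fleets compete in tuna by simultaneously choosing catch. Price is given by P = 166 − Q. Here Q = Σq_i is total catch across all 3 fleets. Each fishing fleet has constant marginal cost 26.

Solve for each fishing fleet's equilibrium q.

35

A representative fishing fleet's profit is π_i = q_i(166 − Q) − 26q_i, with Q = q_i + Σ_{j≠i} q_j.
First-order condition: 140 − 2q_i − Σ_{j≠i} q_j = 0.
In a symmetric equilibrium every fishing fleet chooses the same q, so Σ_{j≠i} q_j = 2q. The condition becomes 140 − 4q = 0, giving q = 140/4 = 35.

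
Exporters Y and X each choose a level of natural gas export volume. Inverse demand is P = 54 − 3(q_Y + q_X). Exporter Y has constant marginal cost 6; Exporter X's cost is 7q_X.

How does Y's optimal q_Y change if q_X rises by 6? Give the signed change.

Exporter Y's profit: π = q_Y(54 − 3(q_Y + q_X)) − 6q_Y.
∂π/∂q_Y = 48 − 6q_Y − 3q_X = 0, so q_Y = 8 − 0.5q_X.
The reaction-function slope is −0.5, so a 6-unit rise in q_X moves q_Y by −0.5 × 6 = −3. Y's best response falls — the actions are strategic substitutes.

-3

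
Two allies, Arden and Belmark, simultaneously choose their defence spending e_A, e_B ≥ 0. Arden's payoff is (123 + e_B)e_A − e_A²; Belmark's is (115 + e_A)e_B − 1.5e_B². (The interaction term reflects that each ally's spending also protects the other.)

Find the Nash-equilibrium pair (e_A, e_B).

Expanding Arden's payoff: 123e_A + e_Be_A − e_A².
∂π/∂e_A = 123 + e_B − 2e_A = 0, so e_A = 61.5 + 0.5e_B.
Likewise for Belmark: e_B = 115/3 + (1/3)e_A.
Plugging e_B into Arden's best response: e_A = 61.5 + 0.5(115/3 + (1/3)e_A) ⇒ (5/6)e_A = 242/3, so e_A = 96.8.
Then e_B = 115/3 + (1/3)·96.8 = 70.6.

96.8, 70.6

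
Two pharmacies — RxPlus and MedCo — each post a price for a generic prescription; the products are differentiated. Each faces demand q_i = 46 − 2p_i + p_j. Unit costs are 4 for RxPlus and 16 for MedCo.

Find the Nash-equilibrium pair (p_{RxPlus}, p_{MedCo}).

RxPlus's profit: π = (p_{RxPlus} − 4)(46 − 2p_{RxPlus} + p_{MedCo}).
∂π/∂p_{RxPlus} = 54 − 4p_{RxPlus} + p_{MedCo} = 0 ⇒ p_{RxPlus} = 13.5 + 0.25p_{MedCo}.
Similarly p_{MedCo} = 19.5 + 0.25p_{RxPlus}.
Substituting the second reaction function into the first: p_{RxPlus} = 13.5 + 0.25(19.5 + 0.25p_{RxPlus}), which gives 0.9375p_{RxPlus} = 18.375 ⇒ p_{RxPlus} = 19.6.
Then p_{MedCo} = 19.5 + 0.25·19.6 = 24.4.

19.6, 24.4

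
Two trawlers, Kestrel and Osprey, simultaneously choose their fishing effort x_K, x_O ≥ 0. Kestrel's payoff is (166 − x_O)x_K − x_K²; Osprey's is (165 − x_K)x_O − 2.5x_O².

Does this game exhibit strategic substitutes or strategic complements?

Expanding Kestrel's payoff: 166x_K − x_Ox_K − x_K².
∂π/∂x_K = 166 − x_O − 2x_K = 0, so x_K = 83 − 0.5x_O.
The best-response slope dx_K/dx_O = −0.5 < 0: the reaction function is downward-sloping, so the choices are strategic substitutes.

strategic substitutes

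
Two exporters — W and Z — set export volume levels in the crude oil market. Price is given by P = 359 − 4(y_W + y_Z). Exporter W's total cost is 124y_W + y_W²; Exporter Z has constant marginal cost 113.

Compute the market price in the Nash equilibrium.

208

Exporter W's profit: π = y_W(359 − 4(y_W + y_Z)) − 124y_W − y_W².
∂π/∂y_W = 235 − 10y_W − 4y_Z = 0, so y_W = 23.5 − 0.4y_Z.
For Z: ∂π/∂y_Z = 246 − 8y_Z − 4y_W = 0 ⇒ y_Z = 30.75 − 0.5y_W.
Plugging y_Z into W's best response: y_W = 23.5 − 0.4(30.75 − 0.5y_W) ⇒ 0.8y_W = 11.2, so y_W = 14.
Then y_Z = 30.75 − 0.5·14 = 23.75.
Equilibrium price: P = 359 − 4·37.75 = 208.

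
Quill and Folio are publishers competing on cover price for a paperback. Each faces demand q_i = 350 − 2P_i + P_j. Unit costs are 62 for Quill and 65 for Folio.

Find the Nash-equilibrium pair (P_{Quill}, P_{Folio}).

Quill's profit: π = (P_{Quill} − 62)(350 − 2P_{Quill} + P_{Folio}).
∂π/∂P_{Quill} = 474 − 4P_{Quill} + P_{Folio} = 0 ⇒ P_{Quill} = 118.5 + 0.25P_{Folio}.
Similarly P_{Folio} = 120 + 0.25P_{Quill}.
Solving the two reaction functions simultaneously: (1 − (0.25)(0.25))P_{Quill} = 118.5 + 0.25·120, so 0.9375P_{Quill} = 148.5 and P_{Quill} = 158.4.
Then P_{Folio} = 120 + 0.25·158.4 = 159.6.

158.4, 159.6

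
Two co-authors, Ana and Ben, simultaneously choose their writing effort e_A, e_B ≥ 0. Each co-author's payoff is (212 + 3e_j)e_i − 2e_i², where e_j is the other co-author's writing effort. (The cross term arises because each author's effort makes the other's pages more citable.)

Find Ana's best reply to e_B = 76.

110

Ana's payoff is (212 + 3e_B)e_A − 2e_A².
∂π/∂e_A = 212 + 3e_B − 4e_A = 0, so e_A = 53 + 0.75e_B.
At e_B = 76: e_A = 53 + 0.75·76 = 110.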